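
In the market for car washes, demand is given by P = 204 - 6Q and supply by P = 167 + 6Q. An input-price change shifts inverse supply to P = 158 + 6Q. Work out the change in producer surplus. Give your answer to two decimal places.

Initial equilibrium: Q_0 = 3.0833, P_0 = 185.5; CS_0 = (1/2)(3.0833)(18.5) = 28.5208, PS_0 = (1/2)(3.0833)(18.5) = 28.5208.
New equilibrium: 204 - 6Q = 158 + 6Q gives Q_1 = 3.8333, P_1 = 181; CS_1 = 44.0833, PS_1 = 44.0833.
Change in producer surplus = 44.0833 - 28.5208 = 15.5625.

15.56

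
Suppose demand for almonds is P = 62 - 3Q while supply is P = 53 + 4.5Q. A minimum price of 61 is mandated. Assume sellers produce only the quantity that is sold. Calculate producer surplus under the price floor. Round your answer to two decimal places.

Free-market equilibrium: 62 - 3Q = 53 + 4.5Q gives Q* = 1.2, P* = 58.4.
At the floor price 61, quantity demanded is (62 - 61)/3 = 0.3333; demand is the short side, so Q = 0.3333 trades at P = 61.
The supply price at Q = 0.3333 is 54.5. PS is the trapezoid between 61 and supply over [0, 0.3333]: (1/2)[(61 - 53) + (61 - 54.5)](0.3333) = 2.4167.

2.42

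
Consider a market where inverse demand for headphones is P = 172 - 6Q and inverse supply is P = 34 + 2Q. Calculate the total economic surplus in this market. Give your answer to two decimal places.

1190.25

Set 172 - 6Q = 34 + 2Q, which gives 138 = 8Q, so Q* = 17.25 and P* = 172 - 6(17.25) = 68.5.
Total surplus is the full triangle between the curves from 0 to Q*: (1/2)(17.25)(172 - 34) = 1190.25.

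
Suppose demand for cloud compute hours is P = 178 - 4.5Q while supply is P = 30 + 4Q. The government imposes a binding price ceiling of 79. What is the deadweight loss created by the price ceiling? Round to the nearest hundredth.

Free-market equilibrium: 178 - 4.5Q = 30 + 4Q gives Q* = 17.4118, P* = 99.6471.
At P = 79, sellers supply (79 - 30)/4 = 12.25 while buyers want more, so the quantity traded is 12.25 at price 79.
The lost-trades triangle has base Q* - 12.25 = 5.1618 and height equal to the gap between the curves at Q = 12.25, which is 122.875 - 79 = 43.875. DWL = (1/2)(5.1618)(43.875) = 113.2362.

113.24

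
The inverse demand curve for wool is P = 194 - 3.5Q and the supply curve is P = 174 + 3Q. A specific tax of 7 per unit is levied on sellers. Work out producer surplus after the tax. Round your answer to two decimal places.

6.00

Pre-tax equilibrium: 194 - 3.5Q = 174 + 3Q gives Q* = 3.0769, P* = 183.2308.
A tax on sellers shifts supply up by 7: 194 - 3.5Q = 174 + 3Q + 7, so Q_t = 2. Buyers pay P_b = 187; sellers receive P_s = P_b - 7 = 180.
PS = (1/2)(Q_t)(P_s - 174) = (1/2)(2)(6) = 6.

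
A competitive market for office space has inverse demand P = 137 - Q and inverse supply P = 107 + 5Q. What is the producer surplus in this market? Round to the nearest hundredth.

Equilibrium: 137 - Q = 107 + 5Q, so Q* = 5 and P* = 132.
Producer surplus is the triangle above supply below P*: (1/2)(5)(132 - 107) = (1/2)(5)(25) = 62.5.

62.50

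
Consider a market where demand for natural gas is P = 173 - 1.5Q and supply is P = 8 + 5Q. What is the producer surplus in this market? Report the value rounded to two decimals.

Equilibrium: 173 - 1.5Q = 8 + 5Q, so Q* = 25.3846 and P* = 134.9231.
Producer surplus is the triangle above supply below P*: (1/2)(25.3846)(134.9231 - 8) = (1/2)(25.3846)(126.9231) = 1610.9467.

1610.95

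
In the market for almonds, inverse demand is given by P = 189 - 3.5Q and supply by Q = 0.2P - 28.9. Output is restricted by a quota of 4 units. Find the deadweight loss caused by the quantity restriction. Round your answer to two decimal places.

Rewriting supply in inverse form: P = 144.5 + 5Q.
Without the quota, 189 - 3.5Q = 144.5 + 5Q gives Q* = 5.2353.
At Q = 4 the demand price is 189 - 3.5(4) = 175 and the supply price is 144.5 + 5(4) = 164.5.
DWL = (1/2)(gap between curves at 4) x (Q* - 4) = (1/2)(10.5)(1.2353) = 6.4853.

6.49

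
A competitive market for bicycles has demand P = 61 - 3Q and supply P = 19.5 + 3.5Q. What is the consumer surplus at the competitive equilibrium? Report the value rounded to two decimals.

61.14

Equilibrium: 61 - 3Q = 19.5 + 3.5Q, so Q* = 6.3846 and P* = 41.8462.
CS is the area between the demand curve and P* from 0 to Q*: (1/2)(6.3846)(19.1538) = 61.145.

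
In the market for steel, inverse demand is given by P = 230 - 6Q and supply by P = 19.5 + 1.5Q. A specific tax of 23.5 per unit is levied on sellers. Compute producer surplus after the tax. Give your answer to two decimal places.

Without the tax, 230 - 6Q = 19.5 + 1.5Q so Q* = 28.0667 and P* = 61.6.
A tax on sellers shifts supply up by 23.5: 230 - 6Q = 19.5 + 1.5Q + 23.5, so Q_t = 24.9333. Buyers pay P_b = 80.4; sellers receive P_s = P_b - 23.5 = 56.9.
PS = (1/2)(Q_t)(P_s - 19.5) = (1/2)(24.9333)(37.4) = 466.2533.

466.25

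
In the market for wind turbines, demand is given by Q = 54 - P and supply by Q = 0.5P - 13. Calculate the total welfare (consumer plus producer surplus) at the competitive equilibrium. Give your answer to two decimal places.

Rewriting demand in inverse form: P = 54 - Q.
Rewriting supply in inverse form: P = 26 + 2Q.
Set 54 - Q = 26 + 2Q, which gives 28 = 3Q, so Q* = 9.3333 and P* = 54 - (9.3333) = 44.6667.
Total surplus is the full triangle between the curves from 0 to Q*: (1/2)(9.3333)(54 - 26) = 130.6667.

130.67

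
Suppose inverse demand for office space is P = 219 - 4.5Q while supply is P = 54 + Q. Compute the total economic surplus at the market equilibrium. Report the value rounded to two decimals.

2475.00

Set 219 - 4.5Q = 54 + Q, which gives 165 = 5.5Q, so Q* = 30 and P* = 219 - 4.5(30) = 84.
Total surplus is the full triangle between the curves from 0 to Q*: (1/2)(30)(219 - 54) = 2475.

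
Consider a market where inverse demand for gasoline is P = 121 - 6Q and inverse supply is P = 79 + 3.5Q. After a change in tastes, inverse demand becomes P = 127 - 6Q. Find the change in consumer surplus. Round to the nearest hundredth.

Initial equilibrium: Q_0 = 4.4211, P_0 = 94.4737; CS_0 = (1/2)(4.4211)(26.5263) = 58.6371, PS_0 = (1/2)(4.4211)(15.4737) = 34.205.
New equilibrium: 127 - 6Q = 79 + 3.5Q gives Q_1 = 5.0526, P_1 = 96.6842; CS_1 = 76.5873, PS_1 = 44.6759.
Change in consumer surplus = 76.5873 - 58.6371 = 17.9501.

17.95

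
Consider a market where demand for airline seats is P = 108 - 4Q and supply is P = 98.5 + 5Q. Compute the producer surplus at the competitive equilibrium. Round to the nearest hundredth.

Set 108 - 4Q = 98.5 + 5Q, which gives 9.5 = 9Q, so Q* = 1.0556 and P* = 108 - 4(1.0556) = 103.7778.
PS is the area between P* and the supply curve from 0 to Q*: (1/2)(1.0556)(5.2778) = 2.7855.

2.79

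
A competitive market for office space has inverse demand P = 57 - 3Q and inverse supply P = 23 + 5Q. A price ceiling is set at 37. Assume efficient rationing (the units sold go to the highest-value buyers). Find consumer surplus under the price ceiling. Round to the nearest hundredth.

44.24

Free-market equilibrium: 57 - 3Q = 23 + 5Q gives Q* = 4.25, P* = 44.25.
At the ceiling price 37, quantity supplied is (37 - 23)/5 = 2.8; supply is the short side, so Q = 2.8 trades at P = 37.
The demand price at Q = 2.8 is 48.6. CS is the trapezoid between demand and 37 over [0, 2.8]: (1/2)[(57 - 37) + (48.6 - 37)](2.8) = 44.24.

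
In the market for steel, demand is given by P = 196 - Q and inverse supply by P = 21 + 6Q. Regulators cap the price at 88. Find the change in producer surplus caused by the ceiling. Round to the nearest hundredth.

-1500.92

Free-market equilibrium: 196 - Q = 21 + 6Q gives Q* = 25, P* = 171.
At the ceiling price 88, quantity supplied is (88 - 21)/6 = 11.1667; supply is the short side, so Q = 11.1667 trades at P = 88.
PS goes from (1/2)(25)(150) = 1875 to 374.0833 (computed as (88 - 21)(11.1667) - (1/2)(6)(11.1667)^2), a change of -1500.9167.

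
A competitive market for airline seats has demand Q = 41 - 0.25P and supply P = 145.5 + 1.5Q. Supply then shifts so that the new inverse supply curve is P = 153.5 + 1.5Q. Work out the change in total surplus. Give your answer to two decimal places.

-21.09

Rewriting demand in inverse form: P = 164 - 4Q.
Initial equilibrium: Q_0 = 3.3636, P_0 = 150.5455; CS_0 = (1/2)(3.3636)(13.4545) = 22.6281, PS_0 = (1/2)(3.3636)(5.0455) = 8.4855.
New equilibrium: 164 - 4Q = 153.5 + 1.5Q gives Q_1 = 1.9091, P_1 = 156.3636; CS_1 = 7.2893, PS_1 = 2.7335.
Change in total surplus = (7.2893 + 2.7335) - (22.6281 + 8.4855) = -21.0909.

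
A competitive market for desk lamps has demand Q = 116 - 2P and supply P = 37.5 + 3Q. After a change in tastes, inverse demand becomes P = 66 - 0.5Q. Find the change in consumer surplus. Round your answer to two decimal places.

8.00

Rewriting demand in inverse form: P = 58 - 0.5Q.
Initial equilibrium: Q_0 = 5.8571, P_0 = 55.0714; CS_0 = (1/2)(5.8571)(2.9286) = 8.5765, PS_0 = (1/2)(5.8571)(17.5714) = 51.4592.
New equilibrium: 66 - 0.5Q = 37.5 + 3Q gives Q_1 = 8.1429, P_1 = 61.9286; CS_1 = 16.5765, PS_1 = 99.4592.
Change in consumer surplus = 16.5765 - 8.5765 = 8.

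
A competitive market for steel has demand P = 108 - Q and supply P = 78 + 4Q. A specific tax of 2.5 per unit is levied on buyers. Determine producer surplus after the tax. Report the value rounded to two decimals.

60.50

Pre-tax equilibrium: 108 - Q = 78 + 4Q gives Q* = 6, P* = 102.
With the tax, buyers' net willingness to pay falls by 2.5: (108 - 2.5) - Q = 78 + 4Q, so Q_t = 5.5. Buyers pay P_b = 102.5; sellers receive P_s = P_b - 2.5 = 100.
PS = (1/2)(Q_t)(P_s - 78) = (1/2)(5.5)(22) = 60.5.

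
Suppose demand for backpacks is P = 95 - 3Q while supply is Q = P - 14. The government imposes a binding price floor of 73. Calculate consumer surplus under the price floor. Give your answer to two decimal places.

80.67

Rewriting supply in inverse form: P = 14 + Q.
Without the control, 95 - 3Q = 14 + Q so Q* = 20.25 and P* = 34.25.
At the floor price 73, quantity demanded is (95 - 73)/3 = 7.3333; demand is the short side, so Q = 7.3333 trades at P = 73.
CS is the triangle under demand above 73: (1/2)(7.3333)(95 - 73) = 80.6667.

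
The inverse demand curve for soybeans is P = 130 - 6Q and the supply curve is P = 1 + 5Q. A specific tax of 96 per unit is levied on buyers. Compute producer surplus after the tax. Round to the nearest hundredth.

22.50

Pre-tax equilibrium: 130 - 6Q = 1 + 5Q gives Q* = 11.7273, P* = 59.6364.
A tax on buyers shifts demand down by 96: (130 - 96) - 6Q = 1 + 5Q, so Q_t = 3. Buyers pay P_b = 112; sellers receive P_s = P_b - 96 = 16.
PS = (1/2)(Q_t)(P_s - 1) = (1/2)(3)(15) = 22.5.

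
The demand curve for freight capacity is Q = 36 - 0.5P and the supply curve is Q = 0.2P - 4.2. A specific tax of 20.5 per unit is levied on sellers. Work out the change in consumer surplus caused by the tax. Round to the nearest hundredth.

Rewriting demand in inverse form: P = 72 - 2Q.
Rewriting supply in inverse form: P = 21 + 5Q.
Pre-tax equilibrium: 72 - 2Q = 21 + 5Q gives Q* = 7.2857, P* = 57.4286.
A tax on sellers shifts supply up by 20.5: 72 - 2Q = 21 + 5Q + 20.5, so Q_t = 4.3571. Buyers pay P_b = 63.2857; sellers receive P_s = P_b - 20.5 = 42.7857.
CS falls from (1/2)(7.2857)(14.5714) = 53.0816 to (1/2)(4.3571)(8.7143) = 18.9847, a change of -34.0969.

-34.10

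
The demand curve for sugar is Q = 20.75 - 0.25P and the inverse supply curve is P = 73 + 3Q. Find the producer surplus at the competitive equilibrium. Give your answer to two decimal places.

Rewriting demand in inverse form: P = 83 - 4Q.
Setting demand equal to supply, 10 = 7Q, so Q* = 1.4286 and P* = 77.2857.
PS is the area between P* and the supply curve from 0 to Q*: (1/2)(1.4286)(4.2857) = 3.0612.

3.06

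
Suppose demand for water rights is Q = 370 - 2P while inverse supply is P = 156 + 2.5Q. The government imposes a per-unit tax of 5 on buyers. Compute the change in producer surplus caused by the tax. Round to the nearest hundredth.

Rewriting demand in inverse form: P = 185 - 0.5Q.
Pre-tax equilibrium: 185 - 0.5Q = 156 + 2.5Q gives Q* = 9.6667, P* = 180.1667.
A tax on buyers shifts demand down by 5: (185 - 5) - 0.5Q = 156 + 2.5Q, so Q_t = 8. Buyers pay P_b = 181; sellers receive P_s = P_b - 5 = 176.
PS falls from (1/2)(9.6667)(24.1667) = 116.8056 to (1/2)(8)(20) = 80, a change of -36.8056.

-36.81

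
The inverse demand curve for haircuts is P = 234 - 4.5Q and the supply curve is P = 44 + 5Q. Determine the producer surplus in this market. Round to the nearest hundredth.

1000.00

Setting demand equal to supply, 190 = 9.5Q, so Q* = 20 and P* = 144.
PS is the area between P* and the supply curve from 0 to Q*: (1/2)(20)(100) = 1000.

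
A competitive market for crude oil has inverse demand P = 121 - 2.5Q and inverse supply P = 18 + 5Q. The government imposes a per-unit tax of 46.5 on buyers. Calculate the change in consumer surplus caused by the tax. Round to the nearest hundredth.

Without the tax, 121 - 2.5Q = 18 + 5Q so Q* = 13.7333 and P* = 86.6667.
A tax on buyers shifts demand down by 46.5: (121 - 46.5) - 2.5Q = 18 + 5Q, so Q_t = 7.5333. Buyers pay P_b = 102.1667; sellers receive P_s = P_b - 46.5 = 55.6667.
Consumers lose the trapezoid between P* and P_b out to Q_t plus the triangle from Q_t to Q*: change in CS = 70.9389 - 235.7556 = -164.8167.

-164.82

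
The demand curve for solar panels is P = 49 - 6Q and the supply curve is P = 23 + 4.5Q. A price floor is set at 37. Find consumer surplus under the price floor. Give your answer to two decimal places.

Free-market equilibrium: 49 - 6Q = 23 + 4.5Q gives Q* = 2.4762, P* = 34.1429.
At the floor price 37, quantity demanded is (49 - 37)/6 = 2; demand is the short side, so Q = 2 trades at P = 37.
CS is the triangle under demand above 37: (1/2)(2)(49 - 37) = 12.

12.00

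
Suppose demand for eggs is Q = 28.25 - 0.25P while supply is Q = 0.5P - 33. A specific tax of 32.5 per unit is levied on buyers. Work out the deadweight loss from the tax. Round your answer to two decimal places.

Rewriting demand in inverse form: P = 113 - 4Q.
Rewriting supply in inverse form: P = 66 + 2Q.
Without the tax, 113 - 4Q = 66 + 2Q so Q* = 7.8333 and P* = 81.6667.
A tax on buyers shifts demand down by 32.5: (113 - 32.5) - 4Q = 66 + 2Q, so Q_t = 2.4167. Buyers pay P_b = 103.3333; sellers receive P_s = P_b - 32.5 = 70.8333.
The welfare triangle lost has base Q* - Q_t = 5.4167 and height t = 32.5, so DWL = (1/2)(5.4167)(32.5) = 88.0208.

88.02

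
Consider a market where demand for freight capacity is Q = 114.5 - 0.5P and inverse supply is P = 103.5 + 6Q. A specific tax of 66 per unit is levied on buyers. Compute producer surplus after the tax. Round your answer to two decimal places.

165.95

Rewriting demand in inverse form: P = 229 - 2Q.
Pre-tax equilibrium: 229 - 2Q = 103.5 + 6Q gives Q* = 15.6875, P* = 197.625.
With the tax, buyers' net willingness to pay falls by 66: (229 - 66) - 2Q = 103.5 + 6Q, so Q_t = 7.4375. Buyers pay P_b = 214.125; sellers receive P_s = P_b - 66 = 148.125.
PS = (1/2)(Q_t)(P_s - 103.5) = (1/2)(7.4375)(44.625) = 165.9492.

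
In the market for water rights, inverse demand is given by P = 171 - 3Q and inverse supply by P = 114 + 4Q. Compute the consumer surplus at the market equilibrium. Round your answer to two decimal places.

Setting demand equal to supply, 57 = 7Q, so Q* = 8.1429 and P* = 146.5714.
CS is the area between the demand curve and P* from 0 to Q*: (1/2)(8.1429)(24.4286) = 99.4592.

99.46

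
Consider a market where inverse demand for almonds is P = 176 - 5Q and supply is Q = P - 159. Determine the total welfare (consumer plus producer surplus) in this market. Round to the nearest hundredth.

24.08

Rewriting supply in inverse form: P = 159 + Q.
Setting demand equal to supply, 17 = 6Q, so Q* = 2.8333 and P* = 161.8333.
CS = (1/2)(2.8333)(14.1667) = 20.0694 and PS = (1/2)(2.8333)(2.8333) = 4.0139, so total surplus = 24.0833.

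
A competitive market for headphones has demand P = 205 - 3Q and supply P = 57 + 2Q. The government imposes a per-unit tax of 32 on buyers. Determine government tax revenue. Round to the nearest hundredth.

742.40

Without the tax, 205 - 3Q = 57 + 2Q so Q* = 29.6 and P* = 116.2.
A tax on buyers shifts demand down by 32: (205 - 32) - 3Q = 57 + 2Q, so Q_t = 23.2. Buyers pay P_b = 135.4; sellers receive P_s = P_b - 32 = 103.4.
Revenue is the tax times quantity traded: 32 x 23.2 = 742.4.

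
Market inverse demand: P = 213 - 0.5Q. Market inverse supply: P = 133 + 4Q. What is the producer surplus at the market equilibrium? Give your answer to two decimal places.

Setting demand equal to supply, 80 = 4.5Q, so Q* = 17.7778 and P* = 204.1111.
PS is the area between P* and the supply curve from 0 to Q*: (1/2)(17.7778)(71.1111) = 632.0988.

632.10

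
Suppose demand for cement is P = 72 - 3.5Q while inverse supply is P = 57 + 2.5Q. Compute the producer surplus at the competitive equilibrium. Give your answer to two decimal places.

Equilibrium: 72 - 3.5Q = 57 + 2.5Q, so Q* = 2.5 and P* = 63.25.
Producer surplus is the triangle above supply below P*: (1/2)(2.5)(63.25 - 57) = (1/2)(2.5)(6.25) = 7.8125.

7.81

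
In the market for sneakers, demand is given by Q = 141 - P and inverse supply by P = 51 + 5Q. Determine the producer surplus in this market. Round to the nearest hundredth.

Rewriting demand in inverse form: P = 141 - Q.
Set 141 - Q = 51 + 5Q, which gives 90 = 6Q, so Q* = 15 and P* = 141 - (15) = 126.
Producer surplus is the triangle above supply below P*: (1/2)(15)(126 - 51) = (1/2)(15)(75) = 562.5.

562.50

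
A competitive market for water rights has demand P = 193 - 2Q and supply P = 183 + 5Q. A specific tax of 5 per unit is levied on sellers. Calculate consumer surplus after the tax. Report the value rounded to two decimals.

Without the tax, 193 - 2Q = 183 + 5Q so Q* = 1.4286 and P* = 190.1429.
With the tax, sellers need 5 more per unit: 193 - 2Q = 183 + 5Q + 5, so Q_t = 0.7143. Buyers pay P_b = 191.5714; sellers receive P_s = P_b - 5 = 186.5714.
Consumer surplus is the triangle under demand above P_b: (1/2)(0.7143)(193 - 191.5714) = 0.5102.

0.51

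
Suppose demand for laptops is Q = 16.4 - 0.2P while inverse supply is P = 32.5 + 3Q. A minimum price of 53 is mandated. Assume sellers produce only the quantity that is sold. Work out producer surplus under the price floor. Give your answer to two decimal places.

Rewriting demand in inverse form: P = 82 - 5Q.
Without the control, 82 - 5Q = 32.5 + 3Q so Q* = 6.1875 and P* = 51.0625.
At P = 53, buyers demand (82 - 53)/5 = 5.8 while sellers would supply more, so the quantity traded is 5.8 at price 53.
The supply price at Q = 5.8 is 49.9. PS is the trapezoid between 53 and supply over [0, 5.8]: (1/2)[(53 - 32.5) + (53 - 49.9)](5.8) = 68.44.

68.44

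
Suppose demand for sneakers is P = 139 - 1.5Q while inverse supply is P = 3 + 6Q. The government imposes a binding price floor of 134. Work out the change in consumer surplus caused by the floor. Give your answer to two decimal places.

-238.28

Without the control, 139 - 1.5Q = 3 + 6Q so Q* = 18.1333 and P* = 111.8.
At the floor price 134, quantity demanded is (139 - 134)/1.5 = 3.3333; demand is the short side, so Q = 3.3333 trades at P = 134.
CS goes from (1/2)(18.1333)(27.2) = 246.6133 to 8.3333 (computed as (139 - 134)(3.3333) - (1/2)(1.5)(3.3333)^2), a change of -238.28.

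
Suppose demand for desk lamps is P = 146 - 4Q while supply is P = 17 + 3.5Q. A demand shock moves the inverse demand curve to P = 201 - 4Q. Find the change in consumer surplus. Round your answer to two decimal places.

612.09

Initial equilibrium: Q_0 = 17.2, P_0 = 77.2; CS_0 = (1/2)(17.2)(68.8) = 591.68, PS_0 = (1/2)(17.2)(60.2) = 517.72.
New equilibrium: 201 - 4Q = 17 + 3.5Q gives Q_1 = 24.5333, P_1 = 102.8667; CS_1 = 1203.7689, PS_1 = 1053.2978.
Change in consumer surplus = 1203.7689 - 591.68 = 612.0889.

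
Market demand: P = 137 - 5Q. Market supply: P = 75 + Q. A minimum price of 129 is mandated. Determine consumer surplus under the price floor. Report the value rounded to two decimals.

6.40

Without the control, 137 - 5Q = 75 + Q so Q* = 10.3333 and P* = 85.3333.
At the floor price 129, quantity demanded is (137 - 129)/5 = 1.6; demand is the short side, so Q = 1.6 trades at P = 129.
CS is the triangle under demand above 129: (1/2)(1.6)(137 - 129) = 6.4.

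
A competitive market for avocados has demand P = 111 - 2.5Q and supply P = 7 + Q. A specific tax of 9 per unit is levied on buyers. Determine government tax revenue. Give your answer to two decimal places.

244.29

Without the tax, 111 - 2.5Q = 7 + Q so Q* = 29.7143 and P* = 36.7143.
With the tax, buyers' net willingness to pay falls by 9: (111 - 9) - 2.5Q = 7 + Q, so Q_t = 27.1429. Buyers pay P_b = 43.1429; sellers receive P_s = P_b - 9 = 34.1429.
Tax revenue = t x Q_t = 9 x 27.1429 = 244.2857.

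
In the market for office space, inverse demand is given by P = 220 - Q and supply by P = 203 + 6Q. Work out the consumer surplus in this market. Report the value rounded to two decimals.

Equilibrium: 220 - Q = 203 + 6Q, so Q* = 2.4286 and P* = 217.5714.
Consumer surplus is the triangle under demand above P*: (1/2)(2.4286)(220 - 217.5714) = (1/2)(2.4286)(2.4286) = 2.949.

2.95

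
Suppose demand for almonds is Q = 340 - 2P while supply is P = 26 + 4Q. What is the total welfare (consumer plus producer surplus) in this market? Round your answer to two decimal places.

Rewriting demand in inverse form: P = 170 - 0.5Q.
Equilibrium: 170 - 0.5Q = 26 + 4Q, so Q* = 32 and P* = 154.
Total surplus is the full triangle between the curves from 0 to Q*: (1/2)(32)(170 - 26) = 2304.

2304.00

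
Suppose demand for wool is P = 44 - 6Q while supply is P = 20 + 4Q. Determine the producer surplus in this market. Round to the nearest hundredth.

11.52

Set 44 - 6Q = 20 + 4Q, which gives 24 = 10Q, so Q* = 2.4 and P* = 44 - 6(2.4) = 29.6.
PS is the area between P* and the supply curve from 0 to Q*: (1/2)(2.4)(9.6) = 11.52.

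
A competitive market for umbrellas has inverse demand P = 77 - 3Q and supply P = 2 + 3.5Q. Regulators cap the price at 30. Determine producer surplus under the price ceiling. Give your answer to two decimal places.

112.00

Free-market equilibrium: 77 - 3Q = 2 + 3.5Q gives Q* = 11.5385, P* = 42.3846.
At the ceiling price 30, quantity supplied is (30 - 2)/3.5 = 8; supply is the short side, so Q = 8 trades at P = 30.
PS is the triangle above supply below 30: (1/2)(8)(30 - 2) = 112.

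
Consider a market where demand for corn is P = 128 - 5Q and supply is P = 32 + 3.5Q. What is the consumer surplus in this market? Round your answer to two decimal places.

Set 128 - 5Q = 32 + 3.5Q, which gives 96 = 8.5Q, so Q* = 11.2941 and P* = 128 - 5(11.2941) = 71.5294.
CS is the area between the demand curve and P* from 0 to Q*: (1/2)(11.2941)(56.4706) = 318.8927.

318.89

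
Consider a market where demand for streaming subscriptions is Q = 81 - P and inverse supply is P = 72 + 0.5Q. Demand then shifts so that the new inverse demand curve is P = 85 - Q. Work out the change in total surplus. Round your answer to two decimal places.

Rewriting demand in inverse form: P = 81 - Q.
Initial equilibrium: Q_0 = 6, P_0 = 75; CS_0 = (1/2)(6)(6) = 18, PS_0 = (1/2)(6)(3) = 9.
New equilibrium: 85 - Q = 72 + 0.5Q gives Q_1 = 8.6667, P_1 = 76.3333; CS_1 = 37.5556, PS_1 = 18.7778.
Change in total surplus = (37.5556 + 18.7778) - (18 + 9) = 29.3333.

29.33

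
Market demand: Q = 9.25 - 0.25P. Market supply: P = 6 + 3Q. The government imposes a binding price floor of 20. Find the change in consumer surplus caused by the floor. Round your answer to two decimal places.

-3.10

Rewriting demand in inverse form: P = 37 - 4Q.
Without the control, 37 - 4Q = 6 + 3Q so Q* = 4.4286 and P* = 19.2857.
At the floor price 20, quantity demanded is (37 - 20)/4 = 4.25; demand is the short side, so Q = 4.25 trades at P = 20.
CS goes from (1/2)(4.4286)(17.7143) = 39.2245 to 36.125 (computed as (37 - 20)(4.25) - (1/2)(4)(4.25)^2), a change of -3.0995.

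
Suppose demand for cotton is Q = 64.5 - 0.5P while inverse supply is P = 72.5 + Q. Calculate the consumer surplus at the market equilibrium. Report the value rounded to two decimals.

Rewriting demand in inverse form: P = 129 - 2Q.
Setting demand equal to supply, 56.5 = 3Q, so Q* = 18.8333 and P* = 91.3333.
The demand choke price is 129, so CS = (1/2)(Q*)(129 - P*) = (1/2)(18.8333)(37.6667) = 354.6944.

354.69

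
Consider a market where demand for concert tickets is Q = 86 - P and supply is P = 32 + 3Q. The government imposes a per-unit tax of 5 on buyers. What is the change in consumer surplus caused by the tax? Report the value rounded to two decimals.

-16.09

Rewriting demand in inverse form: P = 86 - Q.
Without the tax, 86 - Q = 32 + 3Q so Q* = 13.5 and P* = 72.5.
A tax on buyers shifts demand down by 5: (86 - 5) - Q = 32 + 3Q, so Q_t = 12.25. Buyers pay P_b = 73.75; sellers receive P_s = P_b - 5 = 68.75.
Consumers lose the trapezoid between P* and P_b out to Q_t plus the triangle from Q_t to Q*: change in CS = 75.0312 - 91.125 = -16.0938.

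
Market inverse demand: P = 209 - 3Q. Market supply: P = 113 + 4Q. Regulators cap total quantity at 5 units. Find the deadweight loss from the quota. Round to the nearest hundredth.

265.79

Unrestricted equilibrium: Q* = (209 - 113)/(3 + 4) = 13.7143.
At Q = 5 the demand price is 209 - 3(5) = 194 and the supply price is 113 + 4(5) = 133.
DWL = (1/2)(gap between curves at 5) x (Q* - 5) = (1/2)(61)(8.7143) = 265.7857.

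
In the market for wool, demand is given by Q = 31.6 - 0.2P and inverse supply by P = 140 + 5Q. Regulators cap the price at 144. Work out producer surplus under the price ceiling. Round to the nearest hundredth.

1.60

Rewriting demand in inverse form: P = 158 - 5Q.
Without the control, 158 - 5Q = 140 + 5Q so Q* = 1.8 and P* = 149.
At P = 144, sellers supply (144 - 140)/5 = 0.8 while buyers want more, so the quantity traded is 0.8 at price 144.
PS is the triangle above supply below 144: (1/2)(0.8)(144 - 140) = 1.6.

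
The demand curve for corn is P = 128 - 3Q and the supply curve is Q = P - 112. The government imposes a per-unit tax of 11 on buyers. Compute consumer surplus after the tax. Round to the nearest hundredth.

Rewriting supply in inverse form: P = 112 + Q.
Pre-tax equilibrium: 128 - 3Q = 112 + Q gives Q* = 4, P* = 116.
With the tax, buyers' net willingness to pay falls by 11: (128 - 11) - 3Q = 112 + Q, so Q_t = 1.25. Buyers pay P_b = 124.25; sellers receive P_s = P_b - 11 = 113.25.
Consumer surplus is the triangle under demand above P_b: (1/2)(1.25)(128 - 124.25) = 2.3438.

2.34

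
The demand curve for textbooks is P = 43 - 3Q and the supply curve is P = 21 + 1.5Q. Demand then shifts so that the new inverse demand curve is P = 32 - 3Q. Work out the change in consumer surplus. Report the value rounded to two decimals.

Initial equilibrium: Q_0 = 4.8889, P_0 = 28.3333; CS_0 = (1/2)(4.8889)(14.6667) = 35.8519, PS_0 = (1/2)(4.8889)(7.3333) = 17.9259.
New equilibrium: 32 - 3Q = 21 + 1.5Q gives Q_1 = 2.4444, P_1 = 24.6667; CS_1 = 8.963, PS_1 = 4.4815.
Change in consumer surplus = 8.963 - 35.8519 = -26.8889.

-26.89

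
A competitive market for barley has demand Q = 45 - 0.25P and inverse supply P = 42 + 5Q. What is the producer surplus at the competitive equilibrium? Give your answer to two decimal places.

587.78

Rewriting demand in inverse form: P = 180 - 4Q.
Set 180 - 4Q = 42 + 5Q, which gives 138 = 9Q, so Q* = 15.3333 and P* = 180 - 4(15.3333) = 118.6667.
PS is the area between P* and the supply curve from 0 to Q*: (1/2)(15.3333)(76.6667) = 587.7778.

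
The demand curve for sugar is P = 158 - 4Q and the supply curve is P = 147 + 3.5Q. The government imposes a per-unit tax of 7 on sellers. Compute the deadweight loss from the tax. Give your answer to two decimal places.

Pre-tax equilibrium: 158 - 4Q = 147 + 3.5Q gives Q* = 1.4667, P* = 152.1333.
With the tax, sellers need 7 more per unit: 158 - 4Q = 147 + 3.5Q + 7, so Q_t = 0.5333. Buyers pay P_b = 155.8667; sellers receive P_s = P_b - 7 = 148.8667.
The welfare triangle lost has base Q* - Q_t = 0.9333 and height t = 7, so DWL = (1/2)(0.9333)(7) = 3.2667.

3.27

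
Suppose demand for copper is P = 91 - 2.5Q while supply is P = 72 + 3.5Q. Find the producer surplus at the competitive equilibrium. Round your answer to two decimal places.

Set 91 - 2.5Q = 72 + 3.5Q, which gives 19 = 6Q, so Q* = 3.1667 and P* = 91 - 2.5(3.1667) = 83.0833.
PS is the area between P* and the supply curve from 0 to Q*: (1/2)(3.1667)(11.0833) = 17.5486.

17.55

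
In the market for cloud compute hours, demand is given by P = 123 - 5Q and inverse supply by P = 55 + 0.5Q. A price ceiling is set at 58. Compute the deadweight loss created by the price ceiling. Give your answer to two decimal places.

Free-market equilibrium: 123 - 5Q = 55 + 0.5Q gives Q* = 12.3636, P* = 61.1818.
At the ceiling price 58, quantity supplied is (58 - 55)/0.5 = 6; supply is the short side, so Q = 6 trades at P = 58.
At Q = 6 the demand price is 93 and the supply price is 58. Deadweight loss is the triangle between the curves from 6 to 12.3636: (1/2)(93 - 58)(12.3636 - 6) = 111.3636.

111.36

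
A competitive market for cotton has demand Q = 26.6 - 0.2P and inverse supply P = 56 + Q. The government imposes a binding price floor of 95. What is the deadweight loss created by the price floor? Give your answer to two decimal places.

Rewriting demand in inverse form: P = 133 - 5Q.
Free-market equilibrium: 133 - 5Q = 56 + Q gives Q* = 12.8333, P* = 68.8333.
At P = 95, buyers demand (133 - 95)/5 = 7.6 while sellers would supply more, so the quantity traded is 7.6 at price 95.
The lost-trades triangle has base Q* - 7.6 = 5.2333 and height equal to the gap between the curves at Q = 7.6, which is 95 - 63.6 = 31.4. DWL = (1/2)(5.2333)(31.4) = 82.1633.

82.16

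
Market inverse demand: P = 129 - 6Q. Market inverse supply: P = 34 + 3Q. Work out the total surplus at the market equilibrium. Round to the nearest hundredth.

501.39

Equilibrium: 129 - 6Q = 34 + 3Q, so Q* = 10.5556 and P* = 65.6667.
Total surplus is the full triangle between the curves from 0 to Q*: (1/2)(10.5556)(129 - 34) = 501.3889.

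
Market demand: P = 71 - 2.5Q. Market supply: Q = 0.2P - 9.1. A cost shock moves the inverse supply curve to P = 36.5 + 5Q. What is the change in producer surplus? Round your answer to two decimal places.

24.00

Rewriting supply in inverse form: P = 45.5 + 5Q.
Initial equilibrium: Q_0 = 3.4, P_0 = 62.5; CS_0 = (1/2)(3.4)(8.5) = 14.45, PS_0 = (1/2)(3.4)(17) = 28.9.
New equilibrium: 71 - 2.5Q = 36.5 + 5Q gives Q_1 = 4.6, P_1 = 59.5; CS_1 = 26.45, PS_1 = 52.9.
Change in producer surplus = 52.9 - 28.9 = 24.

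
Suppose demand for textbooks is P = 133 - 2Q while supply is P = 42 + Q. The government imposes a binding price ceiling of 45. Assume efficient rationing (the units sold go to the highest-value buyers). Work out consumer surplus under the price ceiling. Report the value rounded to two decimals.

Without the control, 133 - 2Q = 42 + Q so Q* = 30.3333 and P* = 72.3333.
At the ceiling price 45, quantity supplied is (45 - 42)/1 = 3; supply is the short side, so Q = 3 trades at P = 45.
The demand price at Q = 3 is 127. CS is the trapezoid between demand and 45 over [0, 3]: (1/2)[(133 - 45) + (127 - 45)](3) = 255.

255.00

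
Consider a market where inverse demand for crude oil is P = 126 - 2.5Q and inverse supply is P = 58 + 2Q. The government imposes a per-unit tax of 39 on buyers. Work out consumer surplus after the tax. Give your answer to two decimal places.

51.91

Without the tax, 126 - 2.5Q = 58 + 2Q so Q* = 15.1111 and P* = 88.2222.
With the tax, buyers' net willingness to pay falls by 39: (126 - 39) - 2.5Q = 58 + 2Q, so Q_t = 6.4444. Buyers pay P_b = 109.8889; sellers receive P_s = P_b - 39 = 70.8889.
Consumer surplus is the triangle under demand above P_b: (1/2)(6.4444)(126 - 109.8889) = 51.9136.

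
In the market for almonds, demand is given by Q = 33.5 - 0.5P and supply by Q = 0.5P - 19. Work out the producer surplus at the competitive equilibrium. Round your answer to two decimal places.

Rewriting demand in inverse form: P = 67 - 2Q.
Rewriting supply in inverse form: P = 38 + 2Q.
Set 67 - 2Q = 38 + 2Q, which gives 29 = 4Q, so Q* = 7.25 and P* = 67 - 2(7.25) = 52.5.
PS is the area between P* and the supply curve from 0 to Q*: (1/2)(7.25)(14.5) = 52.5625.

52.56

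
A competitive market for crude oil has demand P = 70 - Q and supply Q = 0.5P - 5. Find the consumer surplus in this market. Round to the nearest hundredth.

200.00

Rewriting supply in inverse form: P = 10 + 2Q.
Equilibrium: 70 - Q = 10 + 2Q, so Q* = 20 and P* = 50.
The demand choke price is 70, so CS = (1/2)(Q*)(70 - P*) = (1/2)(20)(20) = 200.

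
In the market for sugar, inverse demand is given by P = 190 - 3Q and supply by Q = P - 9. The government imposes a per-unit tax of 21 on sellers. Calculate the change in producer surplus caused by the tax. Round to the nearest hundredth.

-223.78

Rewriting supply in inverse form: P = 9 + Q.
Without the tax, 190 - 3Q = 9 + Q so Q* = 45.25 and P* = 54.25.
A tax on sellers shifts supply up by 21: 190 - 3Q = 9 + Q + 21, so Q_t = 40. Buyers pay P_b = 70; sellers receive P_s = P_b - 21 = 49.
PS falls from (1/2)(45.25)(45.25) = 1023.7812 to (1/2)(40)(40) = 800, a change of -223.7812.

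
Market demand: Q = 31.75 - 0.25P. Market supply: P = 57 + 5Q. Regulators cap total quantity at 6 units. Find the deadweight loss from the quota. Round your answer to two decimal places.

14.22

Rewriting demand in inverse form: P = 127 - 4Q.
Without the quota, 127 - 4Q = 57 + 5Q gives Q* = 7.7778.
At Q = 6 the demand price is 127 - 4(6) = 103 and the supply price is 57 + 5(6) = 87.
DWL = (1/2)(gap between curves at 6) x (Q* - 6) = (1/2)(16)(1.7778) = 14.2222.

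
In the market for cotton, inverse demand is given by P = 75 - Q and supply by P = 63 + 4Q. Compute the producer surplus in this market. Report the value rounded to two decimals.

11.52

Set 75 - Q = 63 + 4Q, which gives 12 = 5Q, so Q* = 2.4 and P* = 75 - (2.4) = 72.6.
PS is the area between P* and the supply curve from 0 to Q*: (1/2)(2.4)(9.6) = 11.52.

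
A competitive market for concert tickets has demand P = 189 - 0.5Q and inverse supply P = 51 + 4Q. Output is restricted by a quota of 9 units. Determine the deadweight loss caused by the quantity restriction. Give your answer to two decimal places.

1056.25

Without the quota, 189 - 0.5Q = 51 + 4Q gives Q* = 30.6667.
At Q = 9 the demand price is 189 - 0.5(9) = 184.5 and the supply price is 51 + 4(9) = 87.
DWL = (1/2)(gap between curves at 9) x (Q* - 9) = (1/2)(97.5)(21.6667) = 1056.25.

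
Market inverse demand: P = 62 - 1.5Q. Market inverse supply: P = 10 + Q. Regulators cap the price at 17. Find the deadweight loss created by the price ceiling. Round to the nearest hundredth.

Without the control, 62 - 1.5Q = 10 + Q so Q* = 20.8 and P* = 30.8.
At the ceiling price 17, quantity supplied is (17 - 10)/1 = 7; supply is the short side, so Q = 7 trades at P = 17.
The lost-trades triangle has base Q* - 7 = 13.8 and height equal to the gap between the curves at Q = 7, which is 51.5 - 17 = 34.5. DWL = (1/2)(13.8)(34.5) = 238.05.

238.05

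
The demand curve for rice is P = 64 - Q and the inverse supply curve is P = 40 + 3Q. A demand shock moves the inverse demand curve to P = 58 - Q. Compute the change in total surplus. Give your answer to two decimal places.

Initial equilibrium: Q_0 = 6, P_0 = 58; CS_0 = (1/2)(6)(6) = 18, PS_0 = (1/2)(6)(18) = 54.
New equilibrium: 58 - Q = 40 + 3Q gives Q_1 = 4.5, P_1 = 53.5; CS_1 = 10.125, PS_1 = 30.375.
Change in total surplus = (10.125 + 30.375) - (18 + 54) = -31.5.

-31.50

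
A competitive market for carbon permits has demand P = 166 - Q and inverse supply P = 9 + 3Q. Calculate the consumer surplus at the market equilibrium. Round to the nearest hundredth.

Set 166 - Q = 9 + 3Q, which gives 157 = 4Q, so Q* = 39.25 and P* = 166 - (39.25) = 126.75.
CS is the area between the demand curve and P* from 0 to Q*: (1/2)(39.25)(39.25) = 770.2812.

770.28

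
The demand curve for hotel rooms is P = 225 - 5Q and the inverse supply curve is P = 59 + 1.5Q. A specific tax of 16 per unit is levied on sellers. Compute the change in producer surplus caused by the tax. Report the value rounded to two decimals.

-89.75

Pre-tax equilibrium: 225 - 5Q = 59 + 1.5Q gives Q* = 25.5385, P* = 97.3077.
With the tax, sellers need 16 more per unit: 225 - 5Q = 59 + 1.5Q + 16, so Q_t = 23.0769. Buyers pay P_b = 109.6154; sellers receive P_s = P_b - 16 = 93.6154.
Producers lose the trapezoid between P_s and P* out to Q_t plus the triangle from Q_t to Q*: change in PS = 399.4083 - 489.1598 = -89.7515.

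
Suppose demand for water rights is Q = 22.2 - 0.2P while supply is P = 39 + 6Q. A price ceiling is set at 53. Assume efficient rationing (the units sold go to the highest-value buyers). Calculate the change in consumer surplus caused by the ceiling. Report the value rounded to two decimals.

Rewriting demand in inverse form: P = 111 - 5Q.
Free-market equilibrium: 111 - 5Q = 39 + 6Q gives Q* = 6.5455, P* = 78.2727.
At P = 53, sellers supply (53 - 39)/6 = 2.3333 while buyers want more, so the quantity traded is 2.3333 at price 53.
CS goes from (1/2)(6.5455)(32.7273) = 107.1074 to 121.7222 (computed as (111 - 53)(2.3333) - (1/2)(5)(2.3333)^2), a change of 14.6148.

14.61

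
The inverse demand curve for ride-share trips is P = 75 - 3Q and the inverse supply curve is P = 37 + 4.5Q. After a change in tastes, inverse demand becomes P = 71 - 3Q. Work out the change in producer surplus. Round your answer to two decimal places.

-11.52

Initial equilibrium: Q_0 = 5.0667, P_0 = 59.8; CS_0 = (1/2)(5.0667)(15.2) = 38.5067, PS_0 = (1/2)(5.0667)(22.8) = 57.76.
New equilibrium: 71 - 3Q = 37 + 4.5Q gives Q_1 = 4.5333, P_1 = 57.4; CS_1 = 30.8267, PS_1 = 46.24.
Change in producer surplus = 46.24 - 57.76 = -11.52.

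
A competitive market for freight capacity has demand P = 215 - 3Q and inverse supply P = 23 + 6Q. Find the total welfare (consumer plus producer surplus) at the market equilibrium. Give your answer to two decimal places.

2048.00

Set 215 - 3Q = 23 + 6Q, which gives 192 = 9Q, so Q* = 21.3333 and P* = 215 - 3(21.3333) = 151.
Total surplus is the full triangle between the curves from 0 to Q*: (1/2)(21.3333)(215 - 23) = 2048.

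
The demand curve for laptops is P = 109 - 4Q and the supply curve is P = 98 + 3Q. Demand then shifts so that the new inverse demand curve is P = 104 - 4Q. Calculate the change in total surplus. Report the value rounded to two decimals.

-6.07

Initial equilibrium: Q_0 = 1.5714, P_0 = 102.7143; CS_0 = (1/2)(1.5714)(6.2857) = 4.9388, PS_0 = (1/2)(1.5714)(4.7143) = 3.7041.
New equilibrium: 104 - 4Q = 98 + 3Q gives Q_1 = 0.8571, P_1 = 100.5714; CS_1 = 1.4694, PS_1 = 1.102.
Change in total surplus = (1.4694 + 1.102) - (4.9388 + 3.7041) = -6.0714.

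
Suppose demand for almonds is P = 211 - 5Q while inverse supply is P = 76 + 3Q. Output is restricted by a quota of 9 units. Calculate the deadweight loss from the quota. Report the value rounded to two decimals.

248.06

Unrestricted equilibrium: Q* = (211 - 76)/(5 + 3) = 16.875.
At Q = 9 the demand price is 211 - 5(9) = 166 and the supply price is 76 + 3(9) = 103.
Deadweight loss is the triangle between the curves from 9 to 16.875: (1/2)(166 - 103)(16.875 - 9) = 248.0625.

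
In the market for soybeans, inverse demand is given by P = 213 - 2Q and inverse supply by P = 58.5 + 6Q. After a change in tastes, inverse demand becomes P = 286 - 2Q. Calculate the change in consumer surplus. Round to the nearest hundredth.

Initial equilibrium: Q_0 = 19.3125, P_0 = 174.375; CS_0 = (1/2)(19.3125)(38.625) = 372.9727, PS_0 = (1/2)(19.3125)(115.875) = 1118.918.
New equilibrium: 286 - 2Q = 58.5 + 6Q gives Q_1 = 28.4375, P_1 = 229.125; CS_1 = 808.6914, PS_1 = 2426.0742.
Change in consumer surplus = 808.6914 - 372.9727 = 435.7188.

435.72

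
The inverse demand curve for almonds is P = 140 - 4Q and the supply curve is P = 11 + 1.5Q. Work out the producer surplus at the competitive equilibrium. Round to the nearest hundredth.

412.59

Setting demand equal to supply, 129 = 5.5Q, so Q* = 23.4545 and P* = 46.1818.
Producer surplus is the triangle above supply below P*: (1/2)(23.4545)(46.1818 - 11) = (1/2)(23.4545)(35.1818) = 412.5868.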